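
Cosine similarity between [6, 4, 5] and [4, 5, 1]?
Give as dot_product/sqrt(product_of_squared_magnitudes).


dot = 49. |a|^2 = 77, |b|^2 = 42. cos = 49/sqrt(3234).

49/sqrt(3234)


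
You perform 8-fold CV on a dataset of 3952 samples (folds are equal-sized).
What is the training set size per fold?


Each validation fold has 3952/8 = 494 samples. Training set = 3952 - 494 = 3458.

3458


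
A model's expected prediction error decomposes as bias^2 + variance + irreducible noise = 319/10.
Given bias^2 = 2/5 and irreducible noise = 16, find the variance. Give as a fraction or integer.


Total error = bias^2 + variance + irreducible noise. So variance = 319/10 - 2/5 - 16 = 31/2.

31/2


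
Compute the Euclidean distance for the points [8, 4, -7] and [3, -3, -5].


d = sqrt(sum of squared differences). (8-3)^2=25, (4--3)^2=49, (-7--5)^2=4. Sum = 78.

sqrt(78)


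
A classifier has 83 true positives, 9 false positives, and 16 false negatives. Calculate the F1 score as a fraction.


Precision = 83/92 = 83/92. Recall = 83/99 = 83/99. F1 = 2*P*R/(P+R) = 166/191.

166/191


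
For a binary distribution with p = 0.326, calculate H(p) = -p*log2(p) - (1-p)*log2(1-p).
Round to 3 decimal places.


H = -0.326*log2(0.326) - 0.674*log2(0.674) = 0.911.

0.911


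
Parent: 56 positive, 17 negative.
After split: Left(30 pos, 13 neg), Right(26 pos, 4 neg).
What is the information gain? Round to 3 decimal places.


H(parent) = 0.7830. H(left) = 0.8841, H(right) = 0.5665. Weighted = (43/73)*0.8841 + (30/73)*0.5665 = 0.7536. IG = 0.7830 - 0.7536 = 0.0294, which rounds to 0.029.

0.029


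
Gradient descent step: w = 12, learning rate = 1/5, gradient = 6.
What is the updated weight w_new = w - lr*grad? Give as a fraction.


w_new = 12 - 1/5 * 6 = 12 - 6/5 = 54/5.

54/5


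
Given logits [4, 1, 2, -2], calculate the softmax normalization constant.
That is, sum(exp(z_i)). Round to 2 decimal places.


Denom = e^4=54.5982 + e^1=2.7183 + e^2=7.3891 + e^-2=0.1353. Sum = 64.8409, which rounds to 64.84.

64.84


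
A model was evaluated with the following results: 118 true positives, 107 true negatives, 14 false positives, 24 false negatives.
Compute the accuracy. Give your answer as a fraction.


Accuracy = (TP + TN) / (TP + TN + FP + FN) = (118 + 107) / 263 = 225/263.

225/263


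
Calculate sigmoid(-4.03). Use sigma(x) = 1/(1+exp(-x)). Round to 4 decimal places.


sigma(-4.03) = 1/(1+e^(4.03)) = 1/(1+56.260911) = 1/57.260911 = 0.0175.

0.0175


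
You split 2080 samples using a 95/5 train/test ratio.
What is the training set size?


Test set = 2080 * 5% = 104. Training set = 2080 - 104 = 1976.

1976


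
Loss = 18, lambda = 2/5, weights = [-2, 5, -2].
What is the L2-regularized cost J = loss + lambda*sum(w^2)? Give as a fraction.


L2 sq norm = sum(w^2) = 33. J = 18 + 2/5 * 33 = 156/5.

156/5


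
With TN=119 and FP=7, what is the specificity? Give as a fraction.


Specificity = TN / (TN + FP) = 119 / 126 = 17/18.

17/18


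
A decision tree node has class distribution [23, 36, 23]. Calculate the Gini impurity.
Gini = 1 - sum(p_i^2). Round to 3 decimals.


Total = 82. Proportions: 23/82, 36/82, 23/82. sum(p_i^2) = 0.3501. Gini = 1 - 0.3501 = 0.6499, which rounds to 0.650.

0.650


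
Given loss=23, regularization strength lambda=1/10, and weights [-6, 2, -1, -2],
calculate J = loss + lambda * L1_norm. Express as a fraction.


L1 norm = sum(|w|) = 11. J = 23 + 1/10 * 11 = 241/10.

241/10


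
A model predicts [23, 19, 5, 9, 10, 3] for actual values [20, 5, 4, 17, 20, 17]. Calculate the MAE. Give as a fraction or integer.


MAE = (1/6) * (|20-23|=3 + |5-19|=14 + |4-5|=1 + |17-9|=8 + |20-10|=10 + |17-3|=14). Sum = 50. MAE = 25/3.

25/3


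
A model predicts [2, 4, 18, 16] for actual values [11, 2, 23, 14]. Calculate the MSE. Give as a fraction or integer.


MSE = (1/4) * ((11-2)^2=81 + (2-4)^2=4 + (23-18)^2=25 + (14-16)^2=4). Sum = 114. MSE = 57/2.

57/2


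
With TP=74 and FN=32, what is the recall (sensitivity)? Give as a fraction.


Recall = TP / (TP + FN) = 74 / 106 = 37/53.

37/53


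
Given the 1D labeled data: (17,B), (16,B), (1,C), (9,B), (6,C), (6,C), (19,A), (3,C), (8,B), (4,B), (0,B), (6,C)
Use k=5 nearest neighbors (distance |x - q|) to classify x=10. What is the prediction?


Distances: |17-10|=7, |16-10|=6, |1-10|=9, |9-10|=1, |6-10|=4, |6-10|=4, |19-10|=9, |3-10|=7, |8-10|=2, |4-10|=6, |0-10|=10, |6-10|=4. 5 nearest: (9,B), (8,B), (6,C), (6,C), (6,C). Counts: {'B': 2, 'C': 3}. Majority class: C.

C


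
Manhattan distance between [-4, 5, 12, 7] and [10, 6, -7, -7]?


d = sum of absolute differences: |-4-10|=14 + |5-6|=1 + |12--7|=19 + |7--7|=14 = 48.

48


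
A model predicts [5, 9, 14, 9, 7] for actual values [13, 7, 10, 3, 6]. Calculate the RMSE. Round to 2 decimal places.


MSE = 24.2000. RMSE = sqrt(24.2000) = 4.92.

4.92


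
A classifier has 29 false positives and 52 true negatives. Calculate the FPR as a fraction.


FPR = FP / (FP + TN) = 29 / 81 = 29/81.

29/81


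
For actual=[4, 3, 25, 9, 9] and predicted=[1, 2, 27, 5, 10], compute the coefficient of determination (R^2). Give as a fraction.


Mean(y) = 10. SS_res = 31. SS_tot = 312. R^2 = 1 - 31/(312) = 281/312.

281/312


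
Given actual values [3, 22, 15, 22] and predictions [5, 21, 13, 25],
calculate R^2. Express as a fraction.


Mean(y) = 31/2. SS_res = 18. SS_tot = 241. R^2 = 1 - 18/(241) = 223/241.

223/241


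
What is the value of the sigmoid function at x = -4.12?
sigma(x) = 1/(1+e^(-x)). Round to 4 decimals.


sigma(-4.12) = 1/(1+e^(4.12)) = 1/(1+61.559242) = 1/62.559242 = 0.0160.

0.0160


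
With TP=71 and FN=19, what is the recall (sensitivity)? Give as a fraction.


Recall = TP / (TP + FN) = 71 / 90 = 71/90.

71/90


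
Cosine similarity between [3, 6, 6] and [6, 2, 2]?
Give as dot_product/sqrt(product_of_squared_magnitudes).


dot = 42. |a|^2 = 81, |b|^2 = 44. cos = 42/sqrt(3564).

42/sqrt(3564)


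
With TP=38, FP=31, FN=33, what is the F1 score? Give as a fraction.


Precision = 38/69 = 38/69. Recall = 38/71 = 38/71. F1 = 2*P*R/(P+R) = 19/35.

19/35


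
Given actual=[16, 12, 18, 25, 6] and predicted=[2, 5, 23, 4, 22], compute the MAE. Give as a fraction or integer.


MAE = (1/5) * (|16-2|=14 + |12-5|=7 + |18-23|=5 + |25-4|=21 + |6-22|=16). Sum = 63. MAE = 63/5.

63/5


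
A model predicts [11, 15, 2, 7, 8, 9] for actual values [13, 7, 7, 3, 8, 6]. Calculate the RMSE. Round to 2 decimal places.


MSE = 19.6667. RMSE = sqrt(19.6667) = 4.43.

4.43


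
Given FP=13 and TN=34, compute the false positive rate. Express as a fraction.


FPR = FP / (FP + TN) = 13 / 47 = 13/47.

13/47


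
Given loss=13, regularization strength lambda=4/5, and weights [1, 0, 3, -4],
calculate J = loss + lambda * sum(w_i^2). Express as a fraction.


L2 sq norm = sum(w^2) = 26. J = 13 + 4/5 * 26 = 169/5.

169/5


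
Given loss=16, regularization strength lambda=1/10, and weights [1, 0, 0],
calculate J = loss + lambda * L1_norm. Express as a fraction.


L1 norm = sum(|w|) = 1. J = 16 + 1/10 * 1 = 161/10.

161/10


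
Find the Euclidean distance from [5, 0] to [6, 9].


d = sqrt(sum of squared differences). (5-6)^2=1, (0-9)^2=81. Sum = 82.

sqrt(82)


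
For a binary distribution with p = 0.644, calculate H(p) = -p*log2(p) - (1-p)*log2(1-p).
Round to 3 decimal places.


H = -0.644*log2(0.644) - 0.356*log2(0.356) = 0.939.

0.939


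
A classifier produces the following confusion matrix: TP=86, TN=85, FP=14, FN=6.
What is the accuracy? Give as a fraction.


Accuracy = (TP + TN) / (TP + TN + FP + FN) = (86 + 85) / 191 = 171/191.

171/191


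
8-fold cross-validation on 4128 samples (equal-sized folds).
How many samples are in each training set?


Each validation fold has 4128/8 = 516 samples. Training set = 4128 - 516 = 3612.

3612


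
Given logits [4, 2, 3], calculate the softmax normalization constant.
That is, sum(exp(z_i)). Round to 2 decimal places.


Denom = e^4=54.5982 + e^2=7.3891 + e^3=20.0855. Sum = 82.0728, which rounds to 82.07.

82.07


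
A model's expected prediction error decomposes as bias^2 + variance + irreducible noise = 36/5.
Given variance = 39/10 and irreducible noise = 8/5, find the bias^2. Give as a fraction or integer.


Total error = bias^2 + variance + irreducible noise. So bias^2 = 36/5 - 39/10 - 8/5 = 17/10.

17/10


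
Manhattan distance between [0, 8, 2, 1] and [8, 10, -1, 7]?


d = sum of absolute differences: |0-8|=8 + |8-10|=2 + |2--1|=3 + |1-7|=6 = 19.

19


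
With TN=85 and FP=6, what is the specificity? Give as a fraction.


Specificity = TN / (TN + FP) = 85 / 91 = 85/91.

85/91


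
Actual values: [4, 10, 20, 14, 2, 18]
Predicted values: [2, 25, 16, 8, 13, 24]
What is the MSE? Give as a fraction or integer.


MSE = (1/6) * ((4-2)^2=4 + (10-25)^2=225 + (20-16)^2=16 + (14-8)^2=36 + (2-13)^2=121 + (18-24)^2=36). Sum = 438. MSE = 73.

73


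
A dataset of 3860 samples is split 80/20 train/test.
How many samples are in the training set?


Test set = 3860 * 20% = 772. Training set = 3860 - 772 = 3088.

3088


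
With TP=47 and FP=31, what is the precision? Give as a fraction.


Precision = TP / (TP + FP) = 47 / 78 = 47/78.

47/78


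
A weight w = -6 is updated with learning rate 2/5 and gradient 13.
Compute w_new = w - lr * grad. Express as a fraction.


w_new = -6 - 2/5 * 13 = -6 - 26/5 = -56/5.

-56/5


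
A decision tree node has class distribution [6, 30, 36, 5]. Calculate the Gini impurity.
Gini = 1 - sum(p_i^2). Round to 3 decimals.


Total = 77. Proportions: 6/77, 30/77, 36/77, 5/77. sum(p_i^2) = 0.3807. Gini = 1 - 0.3807 = 0.6193, which rounds to 0.619.

0.619


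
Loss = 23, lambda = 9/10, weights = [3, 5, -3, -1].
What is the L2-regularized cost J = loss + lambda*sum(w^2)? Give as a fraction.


L2 sq norm = sum(w^2) = 44. J = 23 + 9/10 * 44 = 313/5.

313/5


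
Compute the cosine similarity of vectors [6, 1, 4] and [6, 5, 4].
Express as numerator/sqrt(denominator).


dot = 57. |a|^2 = 53, |b|^2 = 77. cos = 57/sqrt(4081).

57/sqrt(4081)


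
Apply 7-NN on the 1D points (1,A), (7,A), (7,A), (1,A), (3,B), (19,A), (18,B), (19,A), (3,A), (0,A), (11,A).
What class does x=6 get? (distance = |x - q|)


Distances: |1-6|=5, |7-6|=1, |7-6|=1, |1-6|=5, |3-6|=3, |19-6|=13, |18-6|=12, |19-6|=13, |3-6|=3, |0-6|=6, |11-6|=5. 7 nearest: (7,A), (7,A), (3,A), (3,B), (1,A), (1,A), (11,A). Counts: {'A': 6, 'B': 1}. Majority class: A.

A


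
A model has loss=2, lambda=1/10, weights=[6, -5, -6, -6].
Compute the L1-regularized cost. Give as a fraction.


L1 norm = sum(|w|) = 23. J = 2 + 1/10 * 23 = 43/10.

43/10


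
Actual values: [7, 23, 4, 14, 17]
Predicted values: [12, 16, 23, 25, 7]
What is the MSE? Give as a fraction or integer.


MSE = (1/5) * ((7-12)^2=25 + (23-16)^2=49 + (4-23)^2=361 + (14-25)^2=121 + (17-7)^2=100). Sum = 656. MSE = 656/5.

656/5


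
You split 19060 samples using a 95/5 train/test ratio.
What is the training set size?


Test set = 19060 * 5% = 953. Training set = 19060 - 953 = 18107.

18107


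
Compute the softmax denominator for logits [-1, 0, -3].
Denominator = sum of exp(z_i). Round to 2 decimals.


Denom = e^-1=0.3679 + e^0=1.0000 + e^-3=0.0498. Sum = 1.4177, which rounds to 1.42.

1.42


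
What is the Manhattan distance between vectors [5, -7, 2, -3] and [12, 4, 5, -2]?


d = sum of absolute differences: |5-12|=7 + |-7-4|=11 + |2-5|=3 + |-3--2|=1 = 22.

22


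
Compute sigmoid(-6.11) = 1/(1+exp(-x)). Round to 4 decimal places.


sigma(-6.11) = 1/(1+e^(6.11)) = 1/(1+450.338715) = 1/451.338715 = 0.0022.

0.0022


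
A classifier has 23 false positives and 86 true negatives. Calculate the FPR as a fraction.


FPR = FP / (FP + TN) = 23 / 109 = 23/109.

23/109


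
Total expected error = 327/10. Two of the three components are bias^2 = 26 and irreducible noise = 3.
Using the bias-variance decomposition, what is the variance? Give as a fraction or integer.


Total error = bias^2 + variance + irreducible noise. So variance = 327/10 - 26 - 3 = 37/10.

37/10


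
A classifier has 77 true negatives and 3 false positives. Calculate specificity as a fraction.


Specificity = TN / (TN + FP) = 77 / 80 = 77/80.

77/80


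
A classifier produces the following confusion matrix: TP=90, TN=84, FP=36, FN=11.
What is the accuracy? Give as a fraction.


Accuracy = (TP + TN) / (TP + TN + FP + FN) = (90 + 84) / 221 = 174/221.

174/221


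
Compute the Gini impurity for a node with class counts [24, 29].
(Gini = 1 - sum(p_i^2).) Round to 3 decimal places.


Total = 53. Proportions: 24/53, 29/53. sum(p_i^2) = 0.5044. Gini = 1 - 0.5044 = 0.4956, which rounds to 0.496.

0.496


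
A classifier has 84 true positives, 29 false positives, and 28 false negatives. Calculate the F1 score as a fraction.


Precision = 84/113 = 84/113. Recall = 84/112 = 3/4. F1 = 2*P*R/(P+R) = 56/75.

56/75


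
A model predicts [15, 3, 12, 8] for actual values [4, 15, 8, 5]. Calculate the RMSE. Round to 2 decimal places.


MSE = 72.5000. RMSE = sqrt(72.5000) = 8.51.

8.51


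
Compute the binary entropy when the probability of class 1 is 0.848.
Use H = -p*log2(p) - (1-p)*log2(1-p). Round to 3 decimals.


H = -0.848*log2(0.848) - 0.152*log2(0.152) = 0.615.

0.615


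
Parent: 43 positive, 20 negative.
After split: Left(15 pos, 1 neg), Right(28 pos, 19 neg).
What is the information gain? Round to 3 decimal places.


H(parent) = 0.9016. H(left) = 0.3373, H(right) = 0.9734. Weighted = (16/63)*0.3373 + (47/63)*0.9734 = 0.8119. IG = 0.9016 - 0.8119 = 0.0897, which rounds to 0.090.

0.090


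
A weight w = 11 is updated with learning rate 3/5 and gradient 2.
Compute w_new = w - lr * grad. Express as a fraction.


w_new = 11 - 3/5 * 2 = 11 - 6/5 = 49/5.

49/5


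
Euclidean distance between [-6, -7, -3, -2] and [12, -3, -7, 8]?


d = sqrt(sum of squared differences). (-6-12)^2=324, (-7--3)^2=16, (-3--7)^2=16, (-2-8)^2=100. Sum = 456.

sqrt(456)


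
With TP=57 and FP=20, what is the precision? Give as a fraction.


Precision = TP / (TP + FP) = 57 / 77 = 57/77.

57/77


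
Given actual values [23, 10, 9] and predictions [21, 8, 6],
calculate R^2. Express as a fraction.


Mean(y) = 14. SS_res = 17. SS_tot = 122. R^2 = 1 - 17/(122) = 105/122.

105/122


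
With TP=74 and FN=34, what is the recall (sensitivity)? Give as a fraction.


Recall = TP / (TP + FN) = 74 / 108 = 37/54.

37/54


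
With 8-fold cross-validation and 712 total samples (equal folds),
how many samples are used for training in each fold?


Each validation fold has 712/8 = 89 samples. Training set = 712 - 89 = 623.

623


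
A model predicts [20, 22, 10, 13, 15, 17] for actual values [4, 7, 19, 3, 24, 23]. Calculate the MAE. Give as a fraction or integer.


MAE = (1/6) * (|4-20|=16 + |7-22|=15 + |19-10|=9 + |3-13|=10 + |24-15|=9 + |23-17|=6). Sum = 65. MAE = 65/6.

65/6


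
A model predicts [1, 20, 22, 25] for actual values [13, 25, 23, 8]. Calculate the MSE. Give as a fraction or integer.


MSE = (1/4) * ((13-1)^2=144 + (25-20)^2=25 + (23-22)^2=1 + (8-25)^2=289). Sum = 459. MSE = 459/4.

459/4


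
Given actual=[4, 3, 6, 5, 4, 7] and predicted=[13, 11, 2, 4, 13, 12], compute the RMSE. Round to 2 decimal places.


MSE = 44.6667. RMSE = sqrt(44.6667) = 6.68.

6.68


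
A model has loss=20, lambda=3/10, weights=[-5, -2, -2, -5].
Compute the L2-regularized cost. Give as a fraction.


L2 sq norm = sum(w^2) = 58. J = 20 + 3/10 * 58 = 187/5.

187/5


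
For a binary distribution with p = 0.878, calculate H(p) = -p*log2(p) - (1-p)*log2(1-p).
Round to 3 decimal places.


H = -0.878*log2(0.878) - 0.122*log2(0.122) = 0.535.

0.535


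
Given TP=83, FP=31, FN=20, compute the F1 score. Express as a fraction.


Precision = 83/114 = 83/114. Recall = 83/103 = 83/103. F1 = 2*P*R/(P+R) = 166/217.

166/217


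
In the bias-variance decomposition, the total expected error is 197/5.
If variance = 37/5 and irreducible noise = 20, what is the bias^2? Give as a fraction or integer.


Total error = bias^2 + variance + irreducible noise. So bias^2 = 197/5 - 37/5 - 20 = 12.

12


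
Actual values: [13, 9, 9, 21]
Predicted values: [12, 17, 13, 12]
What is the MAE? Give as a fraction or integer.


MAE = (1/4) * (|13-12|=1 + |9-17|=8 + |9-13|=4 + |21-12|=9). Sum = 22. MAE = 11/2.

11/2


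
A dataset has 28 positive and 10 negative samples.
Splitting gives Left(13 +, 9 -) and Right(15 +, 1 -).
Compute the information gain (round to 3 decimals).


H(parent) = 0.8315. H(left) = 0.9760, H(right) = 0.3373. Weighted = (22/38)*0.9760 + (16/38)*0.3373 = 0.7071. IG = 0.8315 - 0.7071 = 0.1244, which rounds to 0.124.

0.124


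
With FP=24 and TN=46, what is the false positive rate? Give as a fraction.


FPR = FP / (FP + TN) = 24 / 70 = 12/35.

12/35


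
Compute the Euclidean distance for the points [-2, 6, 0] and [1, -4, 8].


d = sqrt(sum of squared differences). (-2-1)^2=9, (6--4)^2=100, (0-8)^2=64. Sum = 173.

sqrt(173)


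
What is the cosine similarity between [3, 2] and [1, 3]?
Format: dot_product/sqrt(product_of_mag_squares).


dot = 9. |a|^2 = 13, |b|^2 = 10. cos = 9/sqrt(130).

9/sqrt(130)


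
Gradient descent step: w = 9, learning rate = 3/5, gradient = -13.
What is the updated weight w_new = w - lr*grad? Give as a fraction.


w_new = 9 - 3/5 * -13 = 9 - -39/5 = 84/5.

84/5


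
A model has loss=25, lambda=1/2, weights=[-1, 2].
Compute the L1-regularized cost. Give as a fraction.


L1 norm = sum(|w|) = 3. J = 25 + 1/2 * 3 = 53/2.

53/2


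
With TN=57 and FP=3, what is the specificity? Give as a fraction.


Specificity = TN / (TN + FP) = 57 / 60 = 19/20.

19/20


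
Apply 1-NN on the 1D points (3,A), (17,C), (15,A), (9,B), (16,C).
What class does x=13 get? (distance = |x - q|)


Distances: |3-13|=10, |17-13|=4, |15-13|=2, |9-13|=4, |16-13|=3. 1 nearest: (15,A). Counts: {'A': 1}. Majority class: A.

A


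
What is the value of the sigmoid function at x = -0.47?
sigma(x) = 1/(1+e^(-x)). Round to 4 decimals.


sigma(-0.47) = 1/(1+e^(0.47)) = 1/(1+1.599994) = 1/2.599994 = 0.3846.

0.3846


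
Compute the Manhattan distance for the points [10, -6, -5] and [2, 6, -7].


d = sum of absolute differences: |10-2|=8 + |-6-6|=12 + |-5--7|=2 = 22.

22


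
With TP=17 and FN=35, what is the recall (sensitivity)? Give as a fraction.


Recall = TP / (TP + FN) = 17 / 52 = 17/52.

17/52


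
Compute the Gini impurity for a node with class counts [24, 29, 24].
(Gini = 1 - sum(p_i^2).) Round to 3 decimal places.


Total = 77. Proportions: 24/77, 29/77, 24/77. sum(p_i^2) = 0.3361. Gini = 1 - 0.3361 = 0.6639, which rounds to 0.664.

0.664


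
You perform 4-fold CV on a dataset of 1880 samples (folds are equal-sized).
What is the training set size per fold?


Each validation fold has 1880/4 = 470 samples. Training set = 1880 - 470 = 1410.

1410


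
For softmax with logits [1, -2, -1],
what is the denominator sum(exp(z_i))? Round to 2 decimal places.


Denom = e^1=2.7183 + e^-2=0.1353 + e^-1=0.3679. Sum = 3.2215, which rounds to 3.22.

3.22


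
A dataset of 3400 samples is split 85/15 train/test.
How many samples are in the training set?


Test set = 3400 * 15% = 510. Training set = 3400 - 510 = 2890.

2890


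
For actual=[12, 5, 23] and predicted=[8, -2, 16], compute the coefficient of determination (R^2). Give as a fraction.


Mean(y) = 40/3. SS_res = 114. SS_tot = 494/3. R^2 = 1 - 114/(494/3) = 4/13.

4/13


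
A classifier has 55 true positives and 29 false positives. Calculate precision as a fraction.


Precision = TP / (TP + FP) = 55 / 84 = 55/84.

55/84


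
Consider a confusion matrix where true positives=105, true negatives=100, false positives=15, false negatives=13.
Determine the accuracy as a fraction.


Accuracy = (TP + TN) / (TP + TN + FP + FN) = (105 + 100) / 233 = 205/233.

205/233


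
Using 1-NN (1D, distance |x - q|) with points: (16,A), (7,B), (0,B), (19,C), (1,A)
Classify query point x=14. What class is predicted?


Distances: |16-14|=2, |7-14|=7, |0-14|=14, |19-14|=5, |1-14|=13. 1 nearest: (16,A). Counts: {'A': 1}. Majority class: A.

A


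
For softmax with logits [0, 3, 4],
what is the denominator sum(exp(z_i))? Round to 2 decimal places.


Denom = e^0=1.0000 + e^3=20.0855 + e^4=54.5982. Sum = 75.6837, which rounds to 75.68.

75.68


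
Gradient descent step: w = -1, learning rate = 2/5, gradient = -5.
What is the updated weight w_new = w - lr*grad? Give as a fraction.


w_new = -1 - 2/5 * -5 = -1 - -2 = 1.

1


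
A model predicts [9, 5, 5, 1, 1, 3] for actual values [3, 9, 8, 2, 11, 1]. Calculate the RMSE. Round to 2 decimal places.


MSE = 27.6667. RMSE = sqrt(27.6667) = 5.26.

5.26


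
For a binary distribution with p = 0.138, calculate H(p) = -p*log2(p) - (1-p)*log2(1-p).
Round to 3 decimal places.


H = -0.138*log2(0.138) - 0.862*log2(0.862) = 0.579.

0.579


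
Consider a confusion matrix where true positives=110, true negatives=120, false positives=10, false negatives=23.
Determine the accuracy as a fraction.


Accuracy = (TP + TN) / (TP + TN + FP + FN) = (110 + 120) / 263 = 230/263.

230/263


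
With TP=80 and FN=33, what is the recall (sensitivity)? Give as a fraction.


Recall = TP / (TP + FN) = 80 / 113 = 80/113.

80/113


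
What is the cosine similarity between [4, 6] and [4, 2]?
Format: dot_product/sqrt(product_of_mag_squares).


dot = 28. |a|^2 = 52, |b|^2 = 20. cos = 28/sqrt(1040).

28/sqrt(1040)


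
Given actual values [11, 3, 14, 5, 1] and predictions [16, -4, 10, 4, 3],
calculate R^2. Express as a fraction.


Mean(y) = 34/5. SS_res = 95. SS_tot = 604/5. R^2 = 1 - 95/(604/5) = 129/604.

129/604


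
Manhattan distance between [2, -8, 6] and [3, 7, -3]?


d = sum of absolute differences: |2-3|=1 + |-8-7|=15 + |6--3|=9 = 25.

25


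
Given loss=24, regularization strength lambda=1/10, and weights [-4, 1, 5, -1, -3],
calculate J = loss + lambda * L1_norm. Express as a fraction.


L1 norm = sum(|w|) = 14. J = 24 + 1/10 * 14 = 127/5.

127/5


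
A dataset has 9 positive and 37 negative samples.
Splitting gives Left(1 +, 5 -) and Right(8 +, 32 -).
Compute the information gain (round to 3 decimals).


H(parent) = 0.7131. H(left) = 0.6500, H(right) = 0.7219. Weighted = (6/46)*0.6500 + (40/46)*0.7219 = 0.7125. IG = 0.7131 - 0.7125 = 0.0006, which rounds to 0.001.

0.001


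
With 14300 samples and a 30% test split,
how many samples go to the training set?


Test set = 14300 * 30% = 4290. Training set = 14300 - 4290 = 10010.

10010


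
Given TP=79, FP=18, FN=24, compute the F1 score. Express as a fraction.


Precision = 79/97 = 79/97. Recall = 79/103 = 79/103. F1 = 2*P*R/(P+R) = 79/100.

79/100


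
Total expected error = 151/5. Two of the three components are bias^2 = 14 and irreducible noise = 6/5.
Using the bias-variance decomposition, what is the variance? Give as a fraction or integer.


Total error = bias^2 + variance + irreducible noise. So variance = 151/5 - 14 - 6/5 = 15.

15


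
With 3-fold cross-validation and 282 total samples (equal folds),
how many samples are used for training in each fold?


Each validation fold has 282/3 = 94 samples. Training set = 282 - 94 = 188.

188


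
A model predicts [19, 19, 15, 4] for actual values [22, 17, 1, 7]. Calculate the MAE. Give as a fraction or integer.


MAE = (1/4) * (|22-19|=3 + |17-19|=2 + |1-15|=14 + |7-4|=3). Sum = 22. MAE = 11/2.

11/2


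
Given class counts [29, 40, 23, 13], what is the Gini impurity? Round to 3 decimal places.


Total = 105. Proportions: 29/105, 40/105, 23/105, 13/105. sum(p_i^2) = 0.2847. Gini = 1 - 0.2847 = 0.7153, which rounds to 0.715.

0.715


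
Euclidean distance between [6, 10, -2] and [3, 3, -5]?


d = sqrt(sum of squared differences). (6-3)^2=9, (10-3)^2=49, (-2--5)^2=9. Sum = 67.

sqrt(67)


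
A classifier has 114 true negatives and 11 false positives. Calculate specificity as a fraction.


Specificity = TN / (TN + FP) = 114 / 125 = 114/125.

114/125


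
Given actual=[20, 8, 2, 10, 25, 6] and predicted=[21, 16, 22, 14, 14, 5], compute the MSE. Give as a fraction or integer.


MSE = (1/6) * ((20-21)^2=1 + (8-16)^2=64 + (2-22)^2=400 + (10-14)^2=16 + (25-14)^2=121 + (6-5)^2=1). Sum = 603. MSE = 201/2.

201/2


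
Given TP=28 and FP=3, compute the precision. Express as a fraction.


Precision = TP / (TP + FP) = 28 / 31 = 28/31.

28/31


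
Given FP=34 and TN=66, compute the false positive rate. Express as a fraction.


FPR = FP / (FP + TN) = 34 / 100 = 17/50.

17/50


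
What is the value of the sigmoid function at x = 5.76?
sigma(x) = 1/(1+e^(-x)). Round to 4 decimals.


sigma(5.76) = 1/(1+e^(-5.76)) = 1/(1+0.003151) = 1/1.003151 = 0.9969.

0.9969


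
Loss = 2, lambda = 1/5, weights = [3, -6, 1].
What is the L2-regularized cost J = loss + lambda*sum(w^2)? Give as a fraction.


L2 sq norm = sum(w^2) = 46. J = 2 + 1/5 * 46 = 56/5.

56/5


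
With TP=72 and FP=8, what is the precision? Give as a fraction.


Precision = TP / (TP + FP) = 72 / 80 = 9/10.

9/10


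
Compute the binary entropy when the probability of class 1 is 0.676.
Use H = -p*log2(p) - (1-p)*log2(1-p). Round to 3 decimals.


H = -0.676*log2(0.676) - 0.324*log2(0.324) = 0.909.

0.909


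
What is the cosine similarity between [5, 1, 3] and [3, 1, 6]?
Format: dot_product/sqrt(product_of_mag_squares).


dot = 34. |a|^2 = 35, |b|^2 = 46. cos = 34/sqrt(1610).

34/sqrt(1610)


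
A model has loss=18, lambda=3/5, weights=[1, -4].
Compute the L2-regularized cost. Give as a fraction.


L2 sq norm = sum(w^2) = 17. J = 18 + 3/5 * 17 = 141/5.

141/5


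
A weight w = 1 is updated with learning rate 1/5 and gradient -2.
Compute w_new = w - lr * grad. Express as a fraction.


w_new = 1 - 1/5 * -2 = 1 - -2/5 = 7/5.

7/5


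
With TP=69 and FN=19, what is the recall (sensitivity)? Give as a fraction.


Recall = TP / (TP + FN) = 69 / 88 = 69/88.

69/88


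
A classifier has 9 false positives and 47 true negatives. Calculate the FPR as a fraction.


FPR = FP / (FP + TN) = 9 / 56 = 9/56.

9/56


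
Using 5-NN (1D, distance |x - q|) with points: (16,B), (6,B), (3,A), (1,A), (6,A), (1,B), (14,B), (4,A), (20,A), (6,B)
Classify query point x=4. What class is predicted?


Distances: |16-4|=12, |6-4|=2, |3-4|=1, |1-4|=3, |6-4|=2, |1-4|=3, |14-4|=10, |4-4|=0, |20-4|=16, |6-4|=2. 5 nearest: (4,A), (3,A), (6,A), (6,B), (6,B). Counts: {'A': 3, 'B': 2}. Majority class: A.

A


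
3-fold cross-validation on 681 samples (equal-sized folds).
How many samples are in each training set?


Each validation fold has 681/3 = 227 samples. Training set = 681 - 227 = 454.

454


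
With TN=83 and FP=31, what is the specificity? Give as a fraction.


Specificity = TN / (TN + FP) = 83 / 114 = 83/114.

83/114


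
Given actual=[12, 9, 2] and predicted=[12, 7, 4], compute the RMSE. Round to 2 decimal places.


MSE = 2.6667. RMSE = sqrt(2.6667) = 1.63.

1.63


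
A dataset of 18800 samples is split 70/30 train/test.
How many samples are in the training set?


Test set = 18800 * 30% = 5640. Training set = 18800 - 5640 = 13160.

13160


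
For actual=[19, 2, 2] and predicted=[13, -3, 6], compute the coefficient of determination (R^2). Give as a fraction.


Mean(y) = 23/3. SS_res = 77. SS_tot = 578/3. R^2 = 1 - 77/(578/3) = 347/578.

347/578


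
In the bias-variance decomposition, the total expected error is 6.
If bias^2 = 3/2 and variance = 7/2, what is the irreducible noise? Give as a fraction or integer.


Total error = bias^2 + variance + irreducible noise. So irreducible noise = 6 - 3/2 - 7/2 = 1.

1


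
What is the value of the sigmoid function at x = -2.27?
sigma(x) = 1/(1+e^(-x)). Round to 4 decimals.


sigma(-2.27) = 1/(1+e^(2.27)) = 1/(1+9.679401) = 1/10.679401 = 0.0936.

0.0936


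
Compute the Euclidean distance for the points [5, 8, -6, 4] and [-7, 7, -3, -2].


d = sqrt(sum of squared differences). (5--7)^2=144, (8-7)^2=1, (-6--3)^2=9, (4--2)^2=36. Sum = 190.

sqrt(190)


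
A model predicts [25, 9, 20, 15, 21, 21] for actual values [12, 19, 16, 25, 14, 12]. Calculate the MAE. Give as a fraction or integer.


MAE = (1/6) * (|12-25|=13 + |19-9|=10 + |16-20|=4 + |25-15|=10 + |14-21|=7 + |12-21|=9). Sum = 53. MAE = 53/6.

53/6


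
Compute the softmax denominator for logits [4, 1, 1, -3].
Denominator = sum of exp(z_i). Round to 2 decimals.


Denom = e^4=54.5982 + e^1=2.7183 + e^1=2.7183 + e^-3=0.0498. Sum = 60.0846, which rounds to 60.08.

60.08


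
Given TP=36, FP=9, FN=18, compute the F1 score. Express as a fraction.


Precision = 36/45 = 4/5. Recall = 36/54 = 2/3. F1 = 2*P*R/(P+R) = 8/11.

8/11


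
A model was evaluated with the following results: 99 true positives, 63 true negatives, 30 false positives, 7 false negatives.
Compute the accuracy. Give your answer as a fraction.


Accuracy = (TP + TN) / (TP + TN + FP + FN) = (99 + 63) / 199 = 162/199.

162/199


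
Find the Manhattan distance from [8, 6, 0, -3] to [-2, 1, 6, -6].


d = sum of absolute differences: |8--2|=10 + |6-1|=5 + |0-6|=6 + |-3--6|=3 = 24.

24


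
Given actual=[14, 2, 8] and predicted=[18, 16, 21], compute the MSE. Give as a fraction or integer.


MSE = (1/3) * ((14-18)^2=16 + (2-16)^2=196 + (8-21)^2=169). Sum = 381. MSE = 127.

127


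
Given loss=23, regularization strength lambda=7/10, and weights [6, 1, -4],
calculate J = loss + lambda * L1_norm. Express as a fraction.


L1 norm = sum(|w|) = 11. J = 23 + 7/10 * 11 = 307/10.

307/10


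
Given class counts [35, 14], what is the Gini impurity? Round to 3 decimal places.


Total = 49. Proportions: 35/49, 14/49. sum(p_i^2) = 0.5918. Gini = 1 - 0.5918 = 0.4082, which rounds to 0.408.

0.408


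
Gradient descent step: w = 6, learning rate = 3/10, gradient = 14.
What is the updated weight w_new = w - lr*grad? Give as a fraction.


w_new = 6 - 3/10 * 14 = 6 - 21/5 = 9/5.

9/5


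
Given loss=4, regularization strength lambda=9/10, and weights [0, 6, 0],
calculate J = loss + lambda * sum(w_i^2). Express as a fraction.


L2 sq norm = sum(w^2) = 36. J = 4 + 9/10 * 36 = 182/5.

182/5


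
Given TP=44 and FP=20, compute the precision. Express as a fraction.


Precision = TP / (TP + FP) = 44 / 64 = 11/16.

11/16


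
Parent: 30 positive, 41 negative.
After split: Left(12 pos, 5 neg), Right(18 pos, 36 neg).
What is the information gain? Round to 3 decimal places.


H(parent) = 0.9826. H(left) = 0.8740, H(right) = 0.9183. Weighted = (17/71)*0.8740 + (54/71)*0.9183 = 0.9077. IG = 0.9826 - 0.9077 = 0.0749, which rounds to 0.075.

0.075


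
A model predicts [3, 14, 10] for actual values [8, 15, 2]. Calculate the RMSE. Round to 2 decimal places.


MSE = 30.0000. RMSE = sqrt(30.0000) = 5.48.

5.48


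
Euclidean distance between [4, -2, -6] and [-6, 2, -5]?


d = sqrt(sum of squared differences). (4--6)^2=100, (-2-2)^2=16, (-6--5)^2=1. Sum = 117.

sqrt(117)


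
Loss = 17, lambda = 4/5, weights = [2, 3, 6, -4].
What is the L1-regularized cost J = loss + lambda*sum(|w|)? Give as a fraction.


L1 norm = sum(|w|) = 15. J = 17 + 4/5 * 15 = 29.

29


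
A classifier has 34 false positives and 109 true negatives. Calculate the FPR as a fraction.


FPR = FP / (FP + TN) = 34 / 143 = 34/143.

34/143


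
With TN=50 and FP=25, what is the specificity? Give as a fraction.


Specificity = TN / (TN + FP) = 50 / 75 = 2/3.

2/3


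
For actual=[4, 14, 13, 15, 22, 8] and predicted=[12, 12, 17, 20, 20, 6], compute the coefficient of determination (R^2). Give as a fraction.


Mean(y) = 38/3. SS_res = 117. SS_tot = 574/3. R^2 = 1 - 117/(574/3) = 223/574.

223/574


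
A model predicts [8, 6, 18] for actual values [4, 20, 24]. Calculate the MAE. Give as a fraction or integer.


MAE = (1/3) * (|4-8|=4 + |20-6|=14 + |24-18|=6). Sum = 24. MAE = 8.

8


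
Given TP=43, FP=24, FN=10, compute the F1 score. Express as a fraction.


Precision = 43/67 = 43/67. Recall = 43/53 = 43/53. F1 = 2*P*R/(P+R) = 43/60.

43/60


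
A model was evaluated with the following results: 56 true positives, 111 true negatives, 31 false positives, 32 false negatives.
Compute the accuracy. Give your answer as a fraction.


Accuracy = (TP + TN) / (TP + TN + FP + FN) = (56 + 111) / 230 = 167/230.

167/230


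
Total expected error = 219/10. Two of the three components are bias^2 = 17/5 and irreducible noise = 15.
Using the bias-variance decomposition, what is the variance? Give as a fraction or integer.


Total error = bias^2 + variance + irreducible noise. So variance = 219/10 - 17/5 - 15 = 7/2.

7/2


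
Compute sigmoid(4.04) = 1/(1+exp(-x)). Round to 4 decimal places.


sigma(4.04) = 1/(1+e^(-4.04)) = 1/(1+0.017597) = 1/1.017597 = 0.9827.

0.9827


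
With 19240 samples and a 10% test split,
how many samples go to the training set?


Test set = 19240 * 10% = 1924. Training set = 19240 - 1924 = 17316.

17316


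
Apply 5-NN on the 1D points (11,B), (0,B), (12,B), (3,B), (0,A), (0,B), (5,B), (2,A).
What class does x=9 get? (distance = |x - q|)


Distances: |11-9|=2, |0-9|=9, |12-9|=3, |3-9|=6, |0-9|=9, |0-9|=9, |5-9|=4, |2-9|=7. 5 nearest: (11,B), (12,B), (5,B), (3,B), (2,A). Counts: {'B': 4, 'A': 1}. Majority class: B.

B


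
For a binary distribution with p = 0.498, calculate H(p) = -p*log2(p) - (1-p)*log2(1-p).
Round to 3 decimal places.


H = -0.498*log2(0.498) - 0.502*log2(0.502) = 1.000.

1.000


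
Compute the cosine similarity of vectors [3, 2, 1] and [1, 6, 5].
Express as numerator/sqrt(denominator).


dot = 20. |a|^2 = 14, |b|^2 = 62. cos = 20/sqrt(868).

20/sqrt(868)


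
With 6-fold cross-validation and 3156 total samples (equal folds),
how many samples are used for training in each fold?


Each validation fold has 3156/6 = 526 samples. Training set = 3156 - 526 = 2630.

2630


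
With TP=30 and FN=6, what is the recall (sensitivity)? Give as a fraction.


Recall = TP / (TP + FN) = 30 / 36 = 5/6.

5/6


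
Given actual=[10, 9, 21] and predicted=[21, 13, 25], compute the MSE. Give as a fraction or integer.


MSE = (1/3) * ((10-21)^2=121 + (9-13)^2=16 + (21-25)^2=16). Sum = 153. MSE = 51.

51


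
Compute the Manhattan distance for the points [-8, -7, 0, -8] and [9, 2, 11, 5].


d = sum of absolute differences: |-8-9|=17 + |-7-2|=9 + |0-11|=11 + |-8-5|=13 = 50.

50


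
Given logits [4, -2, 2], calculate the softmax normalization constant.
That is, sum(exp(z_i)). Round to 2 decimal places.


Denom = e^4=54.5982 + e^-2=0.1353 + e^2=7.3891. Sum = 62.1226, which rounds to 62.12.

62.12


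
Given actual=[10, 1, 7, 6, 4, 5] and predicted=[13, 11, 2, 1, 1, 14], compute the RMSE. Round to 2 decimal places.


MSE = 41.5000. RMSE = sqrt(41.5000) = 6.44.

6.44


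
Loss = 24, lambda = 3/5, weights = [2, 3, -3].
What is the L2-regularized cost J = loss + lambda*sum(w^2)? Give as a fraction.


L2 sq norm = sum(w^2) = 22. J = 24 + 3/5 * 22 = 186/5.

186/5


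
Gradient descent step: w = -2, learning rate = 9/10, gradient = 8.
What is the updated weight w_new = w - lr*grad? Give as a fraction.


w_new = -2 - 9/10 * 8 = -2 - 36/5 = -46/5.

-46/5


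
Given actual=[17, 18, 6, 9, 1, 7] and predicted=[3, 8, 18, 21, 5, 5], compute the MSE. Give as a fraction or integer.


MSE = (1/6) * ((17-3)^2=196 + (18-8)^2=100 + (6-18)^2=144 + (9-21)^2=144 + (1-5)^2=16 + (7-5)^2=4). Sum = 604. MSE = 302/3.

302/3


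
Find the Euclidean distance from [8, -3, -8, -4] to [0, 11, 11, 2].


d = sqrt(sum of squared differences). (8-0)^2=64, (-3-11)^2=196, (-8-11)^2=361, (-4-2)^2=36. Sum = 657.

sqrt(657)


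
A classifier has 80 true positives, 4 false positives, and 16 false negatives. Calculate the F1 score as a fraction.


Precision = 80/84 = 20/21. Recall = 80/96 = 5/6. F1 = 2*P*R/(P+R) = 8/9.

8/9


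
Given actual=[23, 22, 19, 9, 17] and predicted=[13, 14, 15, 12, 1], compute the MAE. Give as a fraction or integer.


MAE = (1/5) * (|23-13|=10 + |22-14|=8 + |19-15|=4 + |9-12|=3 + |17-1|=16). Sum = 41. MAE = 41/5.

41/5


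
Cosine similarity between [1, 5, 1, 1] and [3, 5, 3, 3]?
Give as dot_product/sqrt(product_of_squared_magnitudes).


dot = 34. |a|^2 = 28, |b|^2 = 52. cos = 34/sqrt(1456).

34/sqrt(1456)


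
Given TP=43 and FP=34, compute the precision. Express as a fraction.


Precision = TP / (TP + FP) = 43 / 77 = 43/77.

43/77


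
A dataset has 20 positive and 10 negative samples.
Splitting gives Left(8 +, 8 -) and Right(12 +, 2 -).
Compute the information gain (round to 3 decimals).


H(parent) = 0.9183. H(left) = 1.0000, H(right) = 0.5917. Weighted = (16/30)*1.0000 + (14/30)*0.5917 = 0.8095. IG = 0.9183 - 0.8095 = 0.1088, which rounds to 0.109.

0.109


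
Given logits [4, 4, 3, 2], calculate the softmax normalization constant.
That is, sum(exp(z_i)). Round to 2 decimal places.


Denom = e^4=54.5982 + e^4=54.5982 + e^3=20.0855 + e^2=7.3891. Sum = 136.6710, which rounds to 136.67.

136.67


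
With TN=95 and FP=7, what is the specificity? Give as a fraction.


Specificity = TN / (TN + FP) = 95 / 102 = 95/102.

95/102


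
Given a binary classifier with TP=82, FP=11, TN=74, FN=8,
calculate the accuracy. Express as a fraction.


Accuracy = (TP + TN) / (TP + TN + FP + FN) = (82 + 74) / 175 = 156/175.

156/175


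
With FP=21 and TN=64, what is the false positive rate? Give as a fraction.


FPR = FP / (FP + TN) = 21 / 85 = 21/85.

21/85


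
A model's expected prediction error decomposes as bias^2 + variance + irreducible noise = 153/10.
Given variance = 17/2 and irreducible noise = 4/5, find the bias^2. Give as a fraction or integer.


Total error = bias^2 + variance + irreducible noise. So bias^2 = 153/10 - 17/2 - 4/5 = 6.

6


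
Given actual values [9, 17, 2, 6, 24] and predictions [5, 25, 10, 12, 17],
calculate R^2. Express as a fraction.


Mean(y) = 58/5. SS_res = 229. SS_tot = 1566/5. R^2 = 1 - 229/(1566/5) = 421/1566.

421/1566


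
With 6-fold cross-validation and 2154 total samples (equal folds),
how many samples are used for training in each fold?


Each validation fold has 2154/6 = 359 samples. Training set = 2154 - 359 = 1795.

1795


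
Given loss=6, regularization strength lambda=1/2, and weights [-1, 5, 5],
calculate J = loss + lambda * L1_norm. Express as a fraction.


L1 norm = sum(|w|) = 11. J = 6 + 1/2 * 11 = 23/2.

23/2


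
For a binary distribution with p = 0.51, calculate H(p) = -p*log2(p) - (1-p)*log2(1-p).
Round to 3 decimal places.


H = -0.51*log2(0.51) - 0.49*log2(0.49) = 1.000.

1.000


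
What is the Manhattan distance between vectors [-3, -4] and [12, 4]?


d = sum of absolute differences: |-3-12|=15 + |-4-4|=8 = 23.

23


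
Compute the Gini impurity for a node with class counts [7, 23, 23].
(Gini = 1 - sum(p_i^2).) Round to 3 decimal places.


Total = 53. Proportions: 7/53, 23/53, 23/53. sum(p_i^2) = 0.3941. Gini = 1 - 0.3941 = 0.6059, which rounds to 0.606.

0.606


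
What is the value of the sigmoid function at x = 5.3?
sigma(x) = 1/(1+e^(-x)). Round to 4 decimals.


sigma(5.3) = 1/(1+e^(-5.3)) = 1/(1+0.004992) = 1/1.004992 = 0.9950.

0.9950


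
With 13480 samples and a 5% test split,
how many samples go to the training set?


Test set = 13480 * 5% = 674. Training set = 13480 - 674 = 12806.

12806
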